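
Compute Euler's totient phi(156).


phi(n) counts integers in [1, n] coprime to n. Using the multiplicative formula phi(n) = n * prod_{p | n} (1 - 1/p):
156 = 2^2 * 3 * 13, so
phi(156) = 156 * (1 - 1/2) * (1 - 1/3) * (1 - 1/13) = 48.

48


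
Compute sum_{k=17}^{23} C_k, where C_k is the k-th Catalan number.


C_17 through C_23: 129644790, 477638700, 1767263190, 6564120420, 24466267020, 91482563640, 343059613650
Sum = 129644790 + 477638700 + 1767263190 + 6564120420 + 24466267020 + 91482563640 + 343059613650
= 467947111410

467947111410


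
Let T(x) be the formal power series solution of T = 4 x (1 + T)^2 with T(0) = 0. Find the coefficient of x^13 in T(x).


Apply the Lagrange inversion formula: if T = 4 x * phi(T) with phi(t) = (1 + t)^2, then [x^n] T = 4^n * (1/n) [t^(n-1)] phi(t)^n = 4^n * (1/n) [t^(n-1)] (1 + t)^(2n) = 4^n * (1/n) C(2n, n-1).
Using the identity C(2n, n-1) = C(2n, n) * n / (n+1), the unscaled factor equals C(2n, n) / (n+1) = C_n, the n-th Catalan number.
For n = 13: C_13 = C(26, 13) / 14 = 10400600/14 = 742900.
With the 4^13 = 67108864 factor, the coefficient is 67108864 * 742900 = 49855175065600.

49855175065600


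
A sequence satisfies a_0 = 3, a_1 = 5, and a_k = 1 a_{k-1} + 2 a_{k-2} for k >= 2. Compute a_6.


The characteristic equation is t^2 - 1 t - 2 = 0, with roots r_1 = 2 and r_2 = -1 (so c_1 = r_1 + r_2, c_2 = -r_1 r_2 as required).
One can use the closed form a_n = A r_1^n + B r_2^n, but direct iteration is more reliable:
a_0 = 3, a_1 = 5, a_2 = 11, a_3 = 21, a_4 = 43, a_5 = 85, a_6 = 171.
So a_6 = 171.

171


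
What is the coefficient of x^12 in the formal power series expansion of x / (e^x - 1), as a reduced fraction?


The exponential generating function for Bernoulli numbers is
x / (e^x - 1) = sum_{k>=0} B_k x^k / k!.
So the coefficient of x^12 in x / (e^x - 1) is B_12 / 12!.
Computing: B_12 = -691/2730, 12! = 479001600, giving
-691/2730 / 479001600 = -691/1307674368000.

-691/1307674368000


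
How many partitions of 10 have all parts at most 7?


Using the generating function (1-x)^(-1)(1-x^2)^(-1)...(1-x^7)^(-1),
the coefficient of x^10 counts these restricted partitions.
Result = 38

38


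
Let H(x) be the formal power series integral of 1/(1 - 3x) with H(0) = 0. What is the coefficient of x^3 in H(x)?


1/(1 - 3x) = sum_{k>=0} 3^k x^k. Integrating termwise with H(0) = 0:
H(x) = sum_{k>=0} 3^k x^(k+1) / (k+1) = sum_{m>=1} 3^(m-1) x^m / m.
For m = 3: 3^2/3 = 9/3 = 3.

3


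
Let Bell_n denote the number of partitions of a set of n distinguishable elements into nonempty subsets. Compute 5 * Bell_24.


Bell_24 can be computed from the Bell triangle or from Dobinski's identity Bell_n = (1/e) * sum_{k>=0} k^n / k!.
Computing Bell_24 = 445958869294805289.
Then 5 * 445958869294805289 = 2229794346474026445.

2229794346474026445


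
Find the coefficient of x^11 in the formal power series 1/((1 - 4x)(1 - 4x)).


By partial fractions or Cauchy convolution:
The coefficient equals sum_{k=0}^{11} 4^k * 4^(11-k).
= 50331648

50331648


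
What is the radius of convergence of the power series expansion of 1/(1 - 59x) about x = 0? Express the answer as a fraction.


Expanding 1/(1 - 59x) = sum_{k>=0} 59^k x^k, the series converges when |59x| < 1, i.e., |x| < 1/59.
So the radius of convergence is 1/59 = 1/59.

1/59


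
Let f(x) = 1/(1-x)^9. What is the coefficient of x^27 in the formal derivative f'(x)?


Differentiate: d/dx [ 1/(1-x)^r ] = r / (1-x)^(r+1).
Here r = 9, so f'(x) = 9 / (1-x)^10.
The expansion of 1/(1-x)^(r+1) has coefficient of x^n equal to C(n+r, r).
So the coefficient of x^27 in f'(x) is
9 * C(36, 9) = 9 * 94143280 = 847289520

847289520


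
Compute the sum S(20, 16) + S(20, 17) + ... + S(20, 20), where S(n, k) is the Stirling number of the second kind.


By definition, S(n, k) counts partitions of an n-set into exactly k nonempty blocks.
Computing row n = 20 for k = 16..20:
S(20, k): 22350954, 741285, 15675, 190, 1
Sum = 23108105.

23108105


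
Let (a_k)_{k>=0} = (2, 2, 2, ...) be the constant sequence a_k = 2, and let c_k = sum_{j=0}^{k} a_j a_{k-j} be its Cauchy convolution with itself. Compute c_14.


Since a_j = 2 for all j >= 0, the convolution sum becomes
c_k = sum_{j=0}^{k} 2 * 2 = 4 * (k + 1).
Equivalently, the generating function of (a_k) is 2/(1 - x) and its square is 4/(1 - x)^2 = sum_{k>=0} 4(k + 1) x^k.
For k = 14: 4 * 15 = 60.

60


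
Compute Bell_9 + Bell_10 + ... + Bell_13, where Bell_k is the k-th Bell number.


Recall Bell_k counts set partitions of a k-set (with Bell_0 = 1 by convention).
Bell_9 through Bell_13: 21147, 115975, 678570, 4213597, 27644437
Sum = 21147 + 115975 + 678570 + 4213597 + 27644437 = 32673726.

32673726


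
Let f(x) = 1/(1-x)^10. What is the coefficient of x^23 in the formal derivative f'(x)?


Differentiate: d/dx [ 1/(1-x)^r ] = r / (1-x)^(r+1).
Here r = 10, so f'(x) = 10 / (1-x)^11.
The expansion of 1/(1-x)^(r+1) has coefficient of x^n equal to C(n+r, r).
So the coefficient of x^23 in f'(x) is
10 * C(33, 10) = 10 * 92561040 = 925610400

925610400


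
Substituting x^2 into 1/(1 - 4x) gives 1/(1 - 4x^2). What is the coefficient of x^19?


Since 1/(1 - 4x^2) only has even powers of x,
the coefficient of x^19 (odd) is 0.

0


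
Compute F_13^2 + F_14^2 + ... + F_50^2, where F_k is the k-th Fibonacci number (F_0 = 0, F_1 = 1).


There is a standard identity sum_{k=0}^{N} F_k^2 = F_N * F_{N+1} (proved inductively from the telescoping relation F_k^2 = F_k F_{k+1} - F_{k-1} F_k). Then
sum_{k=13}^{50} F_k^2 = F_50 F_51 - F_12 F_13.
Computing: F_50 = 12586269025, F_51 = 20365011074, F_12 = 144, F_13 = 233.
Sum = 12586269025 * 20365011074 - 144 * 233 = 256319508074468149298.

256319508074468149298


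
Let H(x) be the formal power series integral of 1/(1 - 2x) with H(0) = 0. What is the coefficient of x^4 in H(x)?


1/(1 - 2x) = sum_{k>=0} 2^k x^k. Integrating termwise with H(0) = 0:
H(x) = sum_{k>=0} 2^k x^(k+1) / (k+1) = sum_{m>=1} 2^(m-1) x^m / m.
For m = 4: 2^3/4 = 8/4 = 2.

2


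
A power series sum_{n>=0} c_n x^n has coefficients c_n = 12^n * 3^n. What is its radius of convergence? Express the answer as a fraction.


By the root test (Cauchy-Hadamard), the radius is R = 1 / limsup_n |c_n|^(1/n).
Here |c_n|^(1/n) = (12^n * 3^n)^(1/n) = 12 * 3 = 36 for all n.
So R = 1/36 = 1/36.

1/36


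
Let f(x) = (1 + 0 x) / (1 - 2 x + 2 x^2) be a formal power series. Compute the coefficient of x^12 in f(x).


Write f(x) = sum_{k>=0} a_k x^k. Multiplying both sides by 1 - 2 x + 2 x^2 gives
(1 - 2 x + 2 x^2) sum_{k>=0} a_k x^k = 1 + 0 x.
Matching coefficients:
 x^0: a_0 = 1
 x^1: a_1 - 2 a_0 = 0  =>  a_1 = 2*1 + 0 = 2
 x^k (k >= 2): a_k = 2 a_{k-1} - 2 a_{k-2}.
Iterating: a_2 = 2, a_3 = 0, a_4 = -4, a_5 = -8, a_6 = -8, a_7 = 0, a_8 = 16, a_9 = 32, a_10 = 32, a_11 = 0, a_12 = -64.
So the coefficient of x^12 is -64.

-64


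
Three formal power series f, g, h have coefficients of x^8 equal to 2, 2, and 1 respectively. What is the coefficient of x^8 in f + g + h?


Series addition is componentwise:
2 + 2 + 1
= 5

5


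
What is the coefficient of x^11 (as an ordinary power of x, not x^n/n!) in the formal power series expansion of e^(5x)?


The exponential series is e^y = sum_{k>=0} y^k / k!. Substituting y = 5x gives
e^(5x) = sum_{k>=0} 5^k x^k / k!.
So the coefficient of x^n is a^n/n! with a = 5, n = 11:
5^11 / 11! = 48828125/39916800 = 1953125/1596672

1953125/1596672


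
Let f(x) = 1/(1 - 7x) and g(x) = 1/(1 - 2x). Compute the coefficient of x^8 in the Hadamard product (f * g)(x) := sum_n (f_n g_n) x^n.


f has coefficients f_k = 7^k and g has coefficients g_k = 2^k, so the Hadamard product has coefficient (f*g)_k = 7^k * 2^k = 14^k.
For k = 8: 14^8 = 1475789056.

1475789056


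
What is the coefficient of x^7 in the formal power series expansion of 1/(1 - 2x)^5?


The general identity 1/(1 - c x)^r = sum_{k>=0} c^k C(k + r - 1, r - 1) x^k follows by substituting y = c x into 1/(1 - y)^r = sum_{k>=0} C(k + r - 1, r - 1) y^k.
For c = 2, r = 5, k = 7:
2^7 * C(11, 4) = 128 * 330 = 42240.

42240


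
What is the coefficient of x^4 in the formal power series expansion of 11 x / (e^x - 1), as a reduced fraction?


The exponential generating function for Bernoulli numbers is
x / (e^x - 1) = sum_{k>=0} B_k x^k / k!.
So the coefficient of x^4 in 11 x / (e^x - 1) is 11 B_4 / 4!.
Computing: B_4 = -1/30, 4! = 24, giving
11 * -1/30 / 24 = -11/720.

-11/720


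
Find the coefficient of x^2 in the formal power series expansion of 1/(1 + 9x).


Write 1/(1 + c x) = 1/(1 - (-c) x) and apply the geometric-series identity
1/(1 - y) = sum_{k>=0} y^k to get 1/(1 + c x) = sum_{k>=0} (-c)^k x^k.
So the coefficient of x^k is (-c)^k = (-1)^k * c^k.
Here c = 9 and k = 2:
(-9)^2 = 1 * 81 = 81

81


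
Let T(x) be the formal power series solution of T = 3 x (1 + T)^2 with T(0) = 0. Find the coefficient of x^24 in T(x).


Apply the Lagrange inversion formula: if T = 3 x * phi(T) with phi(t) = (1 + t)^2, then [x^n] T = 3^n * (1/n) [t^(n-1)] phi(t)^n = 3^n * (1/n) [t^(n-1)] (1 + t)^(2n) = 3^n * (1/n) C(2n, n-1).
Using the identity C(2n, n-1) = C(2n, n) * n / (n+1), the unscaled factor equals C(2n, n) / (n+1) = C_n, the n-th Catalan number.
For n = 24: C_24 = C(48, 24) / 25 = 32247603683100/25 = 1289904147324.
With the 3^24 = 282429536481 factor, the coefficient is 282429536481 * 1289904147324 = 364307030433636856526844.

364307030433636856526844


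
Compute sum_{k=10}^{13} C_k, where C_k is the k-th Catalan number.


C_10 through C_13: 16796, 58786, 208012, 742900
Sum = 16796 + 58786 + 208012 + 742900
= 1026494

1026494


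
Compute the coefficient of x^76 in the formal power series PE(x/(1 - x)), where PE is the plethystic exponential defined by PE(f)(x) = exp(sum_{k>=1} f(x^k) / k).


For f(x) = x/(1 - x) we have
sum_{k>=1} f(x^k) / k = sum_{k>=1} (1/k) * x^k / (1 - x^k) = sum_{k, m >= 1} x^(k m) / k,
which after exponentiating simplifies to
PE(x/(1 - x)) = prod_{k>=1} 1 / (1 - x^k).
This is the generating function for the partition function p(n), so the coefficient of x^76 is p(76).
Computing p(76) by dynamic programming over parts 1, 2, ..., 76: p(76) = 9289091.

9289091


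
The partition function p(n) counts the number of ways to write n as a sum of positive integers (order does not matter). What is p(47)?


Using the generating function prod_{k>=1} 1/(1-x^k), we compute p(47).
By dynamic programming over parts 1 through 47:
p(47) = 124754

124754


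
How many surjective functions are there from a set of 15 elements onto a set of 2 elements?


By inclusion-exclusion on which target elements are missed, the number of surjections from an n-set onto a k-set is
surj(n, k) = sum_{j=0}^{k} (-1)^j C(k, j) (k - j)^n.
Equivalently surj(n, k) = k! * S(n, k), where S(n, k) is the Stirling number of the second kind.
For n = 15, k = 2:
S(15, 2) = 16383, so
surj = 2! * 16383 = 2 * 16383 = 32766.

32766


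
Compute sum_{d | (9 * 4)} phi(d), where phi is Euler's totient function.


First, 9 * 4 = 36. One classical identity is sum_{d | n} phi(d) = n (each k in [1, n] has a unique gcd with n, and among the k's with gcd(k, n) = n/d there are phi(d) of them). So the sum equals 36. We also verify directly:
Divisors of 36: 1, 2, 3, 4, 6, 9, 12, 18, 36.
phi values: 1, 1, 2, 2, 2, 6, 4, 6, 12.
Sum = 36.

36


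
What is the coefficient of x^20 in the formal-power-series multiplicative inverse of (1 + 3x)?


The inverse is 1/(1 + 3x). Apply the geometric identity 1/(1 - y) = sum_{k>=0} y^k with y = -3x:
1/(1 + 3x) = sum_{k>=0} (-3)^k x^k.
So the coefficient of x^20 is (-3)^20 = 3486784401.

3486784401


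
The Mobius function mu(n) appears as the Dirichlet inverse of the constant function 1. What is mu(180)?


180 has a squared prime factor, so mu(180) = 0.
Factorization reveals a repeated prime.

0


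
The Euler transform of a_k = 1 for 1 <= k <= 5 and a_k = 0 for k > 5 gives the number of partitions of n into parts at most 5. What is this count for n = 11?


Partitions of 11 into parts at most 5:
Using generating function (1-x)^(-1)(1-x^2)^(-1)...(1-x^5)^(-1),
the coefficient of x^11 = 37

37


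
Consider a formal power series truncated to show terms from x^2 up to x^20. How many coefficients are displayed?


From x^2 to x^20 inclusive, the count is 20 - 2 + 1 = 19.

19


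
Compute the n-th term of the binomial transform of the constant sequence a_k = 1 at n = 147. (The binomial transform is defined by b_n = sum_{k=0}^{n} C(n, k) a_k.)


With a_k = 1 for all k, b_n = sum_{k=0}^{n} C(n, k) = 2^n by the binomial theorem.
For n = 147: 2^147 = 178405961588244985132285746181186892047843328.

178405961588244985132285746181186892047843328


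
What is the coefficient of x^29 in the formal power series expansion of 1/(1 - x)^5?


The negative binomial / multiset identity is
1/(1 - x)^r = sum_{k>=0} C(k + r - 1, r - 1) x^k.
Here r = 5 and k = 29, so the coefficient is
C(29 + 4, 4) = C(33, 4)
= 40920

40920


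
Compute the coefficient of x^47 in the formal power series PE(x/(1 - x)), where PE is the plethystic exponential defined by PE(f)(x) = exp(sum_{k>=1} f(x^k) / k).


For f(x) = x/(1 - x) we have
sum_{k>=1} f(x^k) / k = sum_{k>=1} (1/k) * x^k / (1 - x^k) = sum_{k, m >= 1} x^(k m) / k,
which after exponentiating simplifies to
PE(x/(1 - x)) = prod_{k>=1} 1 / (1 - x^k).
This is the generating function for the partition function p(n), so the coefficient of x^47 is p(47).
Computing p(47) by dynamic programming over parts 1, 2, ..., 47: p(47) = 124754.

124754


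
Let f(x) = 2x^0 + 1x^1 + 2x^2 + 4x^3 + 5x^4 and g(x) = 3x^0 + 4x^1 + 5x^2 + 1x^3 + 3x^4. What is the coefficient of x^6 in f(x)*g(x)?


Cauchy product at x^6:
2*3 + 4*1 + 5*5
= 35

35


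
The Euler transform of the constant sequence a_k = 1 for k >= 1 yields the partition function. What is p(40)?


The Euler transform converts the sequence a_k = 1 into the number of integer partitions.
Using the recurrence or dynamic programming:
p(40) = 37338

37338


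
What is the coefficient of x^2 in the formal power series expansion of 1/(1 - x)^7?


The expansion 1/(1 - x)^r = sum_{k>=0} C(k + r - 1, r - 1) x^k follows from the multiset / negative-binomial theorem (or from repeated differentiation of the geometric series).
For r = 7 and k = 2:
C(8, 6) = 40320 / (720 * 2) = 28.

28


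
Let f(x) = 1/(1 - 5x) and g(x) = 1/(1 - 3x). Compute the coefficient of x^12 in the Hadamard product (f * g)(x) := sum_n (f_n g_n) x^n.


f has coefficients f_k = 5^k and g has coefficients g_k = 3^k, so the Hadamard product has coefficient (f*g)_k = 5^k * 3^k = 15^k.
For k = 12: 15^12 = 129746337890625.

129746337890625


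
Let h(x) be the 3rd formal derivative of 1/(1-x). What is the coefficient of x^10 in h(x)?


Differentiating 3 times: d^3/dx^3 [1/(1-x)] = 3!/(1-x)^4.
The expansion 1/(1-x)^4 = sum_{k>=0} C(k+3, 3) x^k, so the coefficient of x^n in 3!/(1-x)^4 is 3! * C(n+3, 3).
For n = 10: 6 * C(13, 3) = 6 * 286 = 1716

1716


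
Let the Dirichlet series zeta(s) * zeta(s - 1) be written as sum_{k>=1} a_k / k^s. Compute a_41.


Convolution gives a_k = sum_{d | k} d * 1 = sum_{d | k} d = sigma(k), the sum of positive divisors of k.
For k = 41, the divisors are 1, 41, so
sigma(41) = 1 + 41 = 42.

42


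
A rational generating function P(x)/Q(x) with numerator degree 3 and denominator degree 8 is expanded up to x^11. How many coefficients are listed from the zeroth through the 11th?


Expanding up to x^11 gives the coefficients for x^0, x^1, ..., x^11.
That is 11 + 1 = 12 coefficients in total.

12


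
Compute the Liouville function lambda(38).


The Liouville function is lambda(k) = (-1)^Omega(k), where Omega(k) counts the prime factors of k with multiplicity.
Factoring: 38 = 2 * 19, so Omega(38) = 2.
lambda(38) = (-1)^2 = 1.

1


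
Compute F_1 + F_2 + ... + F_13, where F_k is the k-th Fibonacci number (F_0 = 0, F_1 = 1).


Use the identity sum_{k=0}^{N} F_k = F_{N+2} - 1 (which follows from F_{k+2} - F_{k+1} = F_k). Then
sum_{k=1}^{13} F_k = (F_{15} - 1) - (F_{2} - 1) = F_{15} - F_{2}.
Computing: F_{15} = 610, F_{2} = 1, so
Sum = 610 - 1 = 609.

609


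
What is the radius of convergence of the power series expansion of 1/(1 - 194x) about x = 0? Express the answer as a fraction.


Expanding 1/(1 - 194x) = sum_{k>=0} 194^k x^k, the series converges when |194x| < 1, i.e., |x| < 1/194.
So the radius of convergence is 1/194 = 1/194.

1/194


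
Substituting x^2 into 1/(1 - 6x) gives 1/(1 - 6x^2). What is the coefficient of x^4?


The coefficient of x^(2m) in 1/(1 - 6x^2) is 6^m.
With n = 4 = 2*2, the coefficient is 6^2 = 36.

36


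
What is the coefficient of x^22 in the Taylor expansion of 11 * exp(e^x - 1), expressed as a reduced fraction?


exp(e^x - 1) = sum_{k>=0} Bell_k x^k / k!, where Bell_k is the k-th Bell number.
So the coefficient of x^22 is 11 * Bell_22 / 22!.
Computing: Bell_22 = 4506715738447323 and 22! = 1124000727777607680000, giving
11 * 4506715738447323/1124000727777607680000 = 88366975263673/2003566359674880000.

88366975263673/2003566359674880000


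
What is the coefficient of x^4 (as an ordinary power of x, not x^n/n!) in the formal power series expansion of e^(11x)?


The exponential series is e^y = sum_{k>=0} y^k / k!. Substituting y = 11x gives
e^(11x) = sum_{k>=0} 11^k x^k / k!.
So the coefficient of x^n is a^n/n! with a = 11, n = 4:
11^4 / 4! = 14641/24 = 14641/24

14641/24


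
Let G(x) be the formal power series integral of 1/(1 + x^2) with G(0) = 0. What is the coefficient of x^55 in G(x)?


1/(1 + x^2) = sum_{j>=0} (-1)^j x^(2j). Integrating termwise with G(0) = 0:
G(x) = sum_{j>=0} (-1)^j x^(2j+1) / (2j+1) = arctan(x).
Only odd powers are nonzero. For x^55 write 55 = 2*27 + 1, giving
(-1)^27 / 55 = -1/55 = -1/55.

-1/55


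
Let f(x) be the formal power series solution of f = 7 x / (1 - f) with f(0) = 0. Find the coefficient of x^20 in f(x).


Apply Lagrange inversion: f = 7 x * phi(f) with phi(t) = 1/(1 - t), so
[x^n] f = 7^n * (1/n) [t^(n-1)] phi(t)^n = 7^n * (1/n) [t^(n-1)] (1 - t)^(-n) = 7^n * (1/n) C(2n - 2, n - 1) = 7^n * C_{n-1}.
For n = 20: C_19 = C(38, 19) / 20 = 35345263800/20 = 1767263190.
With the 7^20 = 79792266297612001 factor, the coefficient is 79792266297612001 * 1767263190 = 141013935074447274269543190.

141013935074447274269543190


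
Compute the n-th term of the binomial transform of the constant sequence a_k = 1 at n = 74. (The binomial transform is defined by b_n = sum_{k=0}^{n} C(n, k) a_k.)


With a_k = 1 for all k, b_n = sum_{k=0}^{n} C(n, k) = 2^n by the binomial theorem.
For n = 74: 2^74 = 18889465931478580854784.

18889465931478580854784


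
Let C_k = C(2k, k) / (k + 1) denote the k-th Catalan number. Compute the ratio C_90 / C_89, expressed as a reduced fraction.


Using C_k = (2k)! / (k! (k+1)!), the ratio C_{k+1}/C_k simplifies to
C_{k+1}/C_k = [(2k+2)! / ((k+1)! (k+2)!)] * [k! (k+1)! / (2k)!]
 = (2k+2)(2k+1) / ((k+1)(k+2)) = 2(2k+1) / (k+2).
For k = 89: 2(2*89 + 1) / (89 + 2) = 358/91 = 358/91.

358/91


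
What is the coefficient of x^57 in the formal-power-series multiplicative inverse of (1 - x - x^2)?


Let the inverse be f(x) = sum_{k>=0} a_k x^k. From f(x) * (1 - x - x^2) = 1 and matching coefficients:
 x^0: a_0 = 1.
 x^1: a_1 - a_0 = 0, so a_1 = 1.
 x^k (k >= 2): a_k - a_{k-1} - a_{k-2} = 0, i.e. a_k = a_{k-1} + a_{k-2}.
This is the Fibonacci-type recurrence shifted so that a_0 = a_1 = 1.
Iterating: a_0=1, a_1=1, a_2=2, a_3=3, a_4=5, a_5=8, a_6=13, a_7=21, a_8=34, a_9=55, ...
a_57 = 591286729879.

591286729879


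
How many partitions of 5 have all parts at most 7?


Using the generating function (1-x)^(-1)(1-x^2)^(-1)...(1-x^7)^(-1),
the coefficient of x^5 counts these restricted partitions.
Result = 7

7


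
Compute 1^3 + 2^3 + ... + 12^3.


This power sum has a closed form given by Faulhaber's formula
sum_{k=1}^{m} k^p = (1 / (p + 1)) * sum_{j=0}^{p} C(p + 1, j) B_j m^(p + 1 - j),
but for small m direct computation is fastest:
1 + 8 + 27 + 64 + 125 + 216 + 343 + 512 + 729 + 1000 + 1331 + 1728 = 6084.

6084


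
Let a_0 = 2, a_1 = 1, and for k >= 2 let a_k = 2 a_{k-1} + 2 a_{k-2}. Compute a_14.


Iterating the recurrence forward:
a_0 = 2
a_1 = 1
a_2 = 2*1 + 2*2 = 6
a_3 = 2*6 + 2*1 = 14
a_4 = 2*14 + 2*6 = 40
a_5 = 2*40 + 2*14 = 108
a_6 = 2*108 + 2*40 = 296
a_7 = 2*296 + 2*108 = 808
a_8 = 2*808 + 2*296 = 2208
a_9 = 2*2208 + 2*808 = 6032
a_10 = 2*6032 + 2*2208 = 16480
a_11 = 2*16480 + 2*6032 = 45024
a_12 = 2*45024 + 2*16480 = 123008
a_13 = 2*123008 + 2*45024 = 336064
a_14 = 2*336064 + 2*123008 = 918144
So a_14 = 918144.

918144


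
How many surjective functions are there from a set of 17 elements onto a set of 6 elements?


By inclusion-exclusion on which target elements are missed, the number of surjections from an n-set onto a k-set is
surj(n, k) = sum_{j=0}^{k} (-1)^j C(k, j) (k - j)^n.
Equivalently surj(n, k) = k! * S(n, k), where S(n, k) is the Stirling number of the second kind.
For n = 17, k = 6:
S(17, 6) = 17505749898, so
surj = 6! * 17505749898 = 720 * 17505749898 = 12604139926560.

12604139926560


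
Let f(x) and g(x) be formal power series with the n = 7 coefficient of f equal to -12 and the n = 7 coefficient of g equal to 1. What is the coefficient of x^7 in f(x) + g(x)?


Addition of formal power series is termwise.
The coefficient of x^7 in f + g = -12 + 1
= -11

-11


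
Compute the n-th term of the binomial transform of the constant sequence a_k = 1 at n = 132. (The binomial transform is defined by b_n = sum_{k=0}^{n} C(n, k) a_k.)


With a_k = 1 for all k, b_n = sum_{k=0}^{n} C(n, k) = 2^n by the binomial theorem.
For n = 132: 2^132 = 5444517870735015415413993718908291383296.

5444517870735015415413993718908291383296


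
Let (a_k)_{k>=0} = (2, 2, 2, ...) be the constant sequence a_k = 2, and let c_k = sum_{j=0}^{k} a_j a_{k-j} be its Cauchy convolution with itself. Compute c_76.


Since a_j = 2 for all j >= 0, the convolution sum becomes
c_k = sum_{j=0}^{k} 2 * 2 = 4 * (k + 1).
Equivalently, the generating function of (a_k) is 2/(1 - x) and its square is 4/(1 - x)^2 = sum_{k>=0} 4(k + 1) x^k.
For k = 76: 4 * 77 = 308.

308


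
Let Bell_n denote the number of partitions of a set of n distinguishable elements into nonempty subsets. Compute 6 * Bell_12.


Bell_12 can be computed from the Bell triangle or from Dobinski's identity Bell_n = (1/e) * sum_{k>=0} k^n / k!.
Computing Bell_12 = 4213597.
Then 6 * 4213597 = 25281582.

25281582


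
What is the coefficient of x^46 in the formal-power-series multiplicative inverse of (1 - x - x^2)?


Let the inverse be f(x) = sum_{k>=0} a_k x^k. From f(x) * (1 - x - x^2) = 1 and matching coefficients:
 x^0: a_0 = 1.
 x^1: a_1 - a_0 = 0, so a_1 = 1.
 x^k (k >= 2): a_k - a_{k-1} - a_{k-2} = 0, i.e. a_k = a_{k-1} + a_{k-2}.
This is the Fibonacci-type recurrence shifted so that a_0 = a_1 = 1.
Iterating: a_0=1, a_1=1, a_2=2, a_3=3, a_4=5, a_5=8, a_6=13, a_7=21, a_8=34, a_9=55, ...
a_46 = 2971215073.

2971215073


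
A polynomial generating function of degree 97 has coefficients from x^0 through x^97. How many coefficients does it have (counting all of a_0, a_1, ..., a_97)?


A polynomial of degree 97 takes the form a_0 + a_1 x + ... + a_97 x^97.
The number of coefficients is 97 + 1 = 98.

98


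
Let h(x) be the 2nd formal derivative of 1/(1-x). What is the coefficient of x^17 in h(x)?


Differentiating 2 times: d^2/dx^2 [1/(1-x)] = 2!/(1-x)^3.
The expansion 1/(1-x)^3 = sum_{k>=0} C(k+2, 2) x^k, so the coefficient of x^n in 2!/(1-x)^3 is 2! * C(n+2, 2).
For n = 17: 2 * C(19, 2) = 2 * 171 = 342

342


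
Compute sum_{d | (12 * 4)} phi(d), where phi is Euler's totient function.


First, 12 * 4 = 48. One classical identity is sum_{d | n} phi(d) = n (each k in [1, n] has a unique gcd with n, and among the k's with gcd(k, n) = n/d there are phi(d) of them). So the sum equals 48. We also verify directly:
Divisors of 48: 1, 2, 3, 4, 6, 8, 12, 16, 24, 48.
phi values: 1, 1, 2, 2, 2, 4, 4, 8, 8, 16.
Sum = 48.

48


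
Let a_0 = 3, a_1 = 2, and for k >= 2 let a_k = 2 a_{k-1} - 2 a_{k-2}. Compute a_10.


Iterating the recurrence forward:
a_0 = 3
a_1 = 2
a_2 = 2*2 - 2*3 = -2
a_3 = 2*-2 - 2*2 = -8
a_4 = 2*-8 - 2*-2 = -12
a_5 = 2*-12 - 2*-8 = -8
a_6 = 2*-8 - 2*-12 = 8
a_7 = 2*8 - 2*-8 = 32
a_8 = 2*32 - 2*8 = 48
a_9 = 2*48 - 2*32 = 32
a_10 = 2*32 - 2*48 = -32
So a_10 = -32.

-32


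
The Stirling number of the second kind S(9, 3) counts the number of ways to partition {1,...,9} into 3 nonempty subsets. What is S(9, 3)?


Using the explicit formula S(n,k) = (1/k!) sum_{j=0}^{k} (-1)^(k-j) C(k,j) j^n:
S(9, 3) = 3025
Equivalently, S(n,k) is n! times the coefficient of x^n in the EGF (e^x - 1)^k / k!.

3025


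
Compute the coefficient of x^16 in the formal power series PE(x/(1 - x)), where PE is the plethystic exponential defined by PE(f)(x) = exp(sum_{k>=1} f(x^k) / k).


For f(x) = x/(1 - x) we have
sum_{k>=1} f(x^k) / k = sum_{k>=1} (1/k) * x^k / (1 - x^k) = sum_{k, m >= 1} x^(k m) / k,
which after exponentiating simplifies to
PE(x/(1 - x)) = prod_{k>=1} 1 / (1 - x^k).
This is the generating function for the partition function p(n), so the coefficient of x^16 is p(16).
Computing p(16) by dynamic programming over parts 1, 2, ..., 16: p(16) = 231.

231


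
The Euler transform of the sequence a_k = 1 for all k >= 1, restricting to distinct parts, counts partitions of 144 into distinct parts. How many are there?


Partitions of 144 into distinct parts can be computed via generating function.
Product (1+x)(1+x^2)(1+x^3)...
The coefficient of x^144 = 12769602

12769602


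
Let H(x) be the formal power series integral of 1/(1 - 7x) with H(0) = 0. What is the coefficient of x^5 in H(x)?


1/(1 - 7x) = sum_{k>=0} 7^k x^k. Integrating termwise with H(0) = 0:
H(x) = sum_{k>=0} 7^k x^(k+1) / (k+1) = sum_{m>=1} 7^(m-1) x^m / m.
For m = 5: 7^4/5 = 2401/5 = 2401/5.

2401/5


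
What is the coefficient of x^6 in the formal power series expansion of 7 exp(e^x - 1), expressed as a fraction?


exp(e^x - 1) is the exponential generating function for the Bell numbers Bell_k: exp(e^x - 1) = sum_{k>=0} Bell_k x^k / k!.
So the coefficient of x^6 in 7 exp(e^x - 1) is 7 Bell_6 / 6!.
Computing: Bell_6 = 203 and 6! = 720, giving
7 * 203/720 = 1421/720.

1421/720


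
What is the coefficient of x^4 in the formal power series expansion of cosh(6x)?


The Maclaurin series is cosh(t) = sum_{m>=0} t^(2m) / (2m)!, so substituting t = 6x, only even powers of x are nonzero, with coefficient of x^(2m) equal to 6^(2m) / (2m)!.
For x^4 the coefficient is 6^4/4! = 1296/24 = 54.

54


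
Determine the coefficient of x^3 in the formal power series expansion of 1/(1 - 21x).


The geometric series identity gives 1/(1 - c x) = sum_{k>=0} c^k x^k, so the coefficient of x^k is c^k.
Here c = 21 and k = 3.
Computing: 21^3 = 9261

9261


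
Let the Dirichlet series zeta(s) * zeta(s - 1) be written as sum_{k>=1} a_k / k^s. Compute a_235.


Convolution gives a_k = sum_{d | k} d * 1 = sum_{d | k} d = sigma(k), the sum of positive divisors of k.
For k = 235, the divisors are 1, 5, 47, 235, so
sigma(235) = 1 + 5 + 47 + 235 = 288.

288


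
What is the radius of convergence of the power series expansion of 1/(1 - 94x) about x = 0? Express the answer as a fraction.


Expanding 1/(1 - 94x) = sum_{k>=0} 94^k x^k, the series converges when |94x| < 1, i.e., |x| < 1/94.
So the radius of convergence is 1/94 = 1/94.

1/94


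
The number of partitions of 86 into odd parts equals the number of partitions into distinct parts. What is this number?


Computing partitions of 86 into odd parts (1, 3, 5, ...):
Using the generating function prod_{k>=0} 1/(1-x^(2k+1)),
the count is 133184

133184


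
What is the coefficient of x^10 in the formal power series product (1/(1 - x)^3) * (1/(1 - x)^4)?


Combine the factors: (1/(1 - x)^3) * (1/(1 - x)^4) = 1/(1 - x)^7.
Then use 1/(1 - x)^r = sum_{k>=0} C(k + r - 1, r - 1) x^k with r = 7 and k = 10:
C(16, 6) = 8008.

8008


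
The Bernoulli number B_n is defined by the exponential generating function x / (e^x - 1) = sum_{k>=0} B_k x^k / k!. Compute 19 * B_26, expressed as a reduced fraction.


Bernoulli numbers can also be computed recursively via B_0 = 1 and sum_{j=0}^{m} C(m+1, j) B_j = 0 for m >= 1. Odd-index Bernoulli numbers vanish for k >= 3.
Computing B_26 = 8553103/6, so 19 * B_26 = 19 * 8553103/6 = 162508957/6.

162508957/6


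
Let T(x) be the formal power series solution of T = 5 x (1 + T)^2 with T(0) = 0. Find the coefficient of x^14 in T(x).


Apply the Lagrange inversion formula: if T = 5 x * phi(T) with phi(t) = (1 + t)^2, then [x^n] T = 5^n * (1/n) [t^(n-1)] phi(t)^n = 5^n * (1/n) [t^(n-1)] (1 + t)^(2n) = 5^n * (1/n) C(2n, n-1).
Using the identity C(2n, n-1) = C(2n, n) * n / (n+1), the unscaled factor equals C(2n, n) / (n+1) = C_n, the n-th Catalan number.
For n = 14: C_14 = C(28, 14) / 15 = 40116600/15 = 2674440.
With the 5^14 = 6103515625 factor, the coefficient is 6103515625 * 2674440 = 16323486328125000.

16323486328125000


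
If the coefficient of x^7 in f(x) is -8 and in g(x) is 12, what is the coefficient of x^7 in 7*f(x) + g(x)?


Scalar multiplication scales coefficients: 7 * -8 = -56.
Then add the g coefficient: -56 + 12
= -44

-44


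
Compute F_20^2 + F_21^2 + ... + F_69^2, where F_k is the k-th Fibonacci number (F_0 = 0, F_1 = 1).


There is a standard identity sum_{k=0}^{N} F_k^2 = F_N * F_{N+1} (proved inductively from the telescoping relation F_k^2 = F_k F_{k+1} - F_{k-1} F_k). Then
sum_{k=20}^{69} F_k^2 = F_69 F_70 - F_19 F_20.
Computing: F_69 = 117669030460994, F_70 = 190392490709135, F_19 = 4181, F_20 = 6765.
Sum = 117669030460994 * 190392490709135 - 4181 * 6765 = 22403299788797723450988695725.

22403299788797723450988695725


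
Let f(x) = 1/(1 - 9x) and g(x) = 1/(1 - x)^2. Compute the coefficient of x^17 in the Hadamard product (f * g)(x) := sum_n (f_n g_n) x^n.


f has coefficients f_k = 9^k. For g = 1/(1 - x)^2 the coefficient is g_k = C(k + 1, 1) = k + 1. The Hadamard coefficient is (f * g)_k = 9^k * (k + 1).
For k = 17: 9^17 * 18 = 16677181699666569 * 18 = 300189270593998242.

300189270593998242


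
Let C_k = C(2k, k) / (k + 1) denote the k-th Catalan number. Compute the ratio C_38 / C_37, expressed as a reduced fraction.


Using C_k = (2k)! / (k! (k+1)!), the ratio C_{k+1}/C_k simplifies to
C_{k+1}/C_k = [(2k+2)! / ((k+1)! (k+2)!)] * [k! (k+1)! / (2k)!]
 = (2k+2)(2k+1) / ((k+1)(k+2)) = 2(2k+1) / (k+2).
For k = 37: 2(2*37 + 1) / (37 + 2) = 150/39 = 50/13.

50/13


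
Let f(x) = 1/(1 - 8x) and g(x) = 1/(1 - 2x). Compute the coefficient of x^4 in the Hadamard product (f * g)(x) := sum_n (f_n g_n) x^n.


f has coefficients f_k = 8^k and g has coefficients g_k = 2^k, so the Hadamard product has coefficient (f*g)_k = 8^k * 2^k = 16^k.
For k = 4: 16^4 = 65536.

65536


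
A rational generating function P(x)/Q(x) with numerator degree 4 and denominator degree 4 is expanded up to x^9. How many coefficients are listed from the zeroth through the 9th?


Expanding up to x^9 gives the coefficients for x^0, x^1, ..., x^9.
That is 9 + 1 = 10 coefficients in total.

10


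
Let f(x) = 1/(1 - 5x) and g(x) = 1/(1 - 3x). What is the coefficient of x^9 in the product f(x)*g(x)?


The coefficient of x^n in f*g is the Cauchy product: sum_{k=0}^{n} a^k * b^(n-k).
With a=5, b=3, n=9:
sum_{k=0}^{9} 5^k * 3^(9-k)
= 4853288

4853288


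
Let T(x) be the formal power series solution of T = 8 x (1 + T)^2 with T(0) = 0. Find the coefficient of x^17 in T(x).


Apply the Lagrange inversion formula: if T = 8 x * phi(T) with phi(t) = (1 + t)^2, then [x^n] T = 8^n * (1/n) [t^(n-1)] phi(t)^n = 8^n * (1/n) [t^(n-1)] (1 + t)^(2n) = 8^n * (1/n) C(2n, n-1).
Using the identity C(2n, n-1) = C(2n, n) * n / (n+1), the unscaled factor equals C(2n, n) / (n+1) = C_n, the n-th Catalan number.
For n = 17: C_17 = C(34, 17) / 18 = 2333606220/18 = 129644790.
With the 8^17 = 2251799813685248 factor, the coefficient is 2251799813685248 * 129644790 = 291934113967263103057920.

291934113967263103057920


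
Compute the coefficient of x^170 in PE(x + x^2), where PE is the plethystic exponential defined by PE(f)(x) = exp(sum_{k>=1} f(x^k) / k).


With f(x) = x + x^2, the exponent is sum_{k>=1} (x^k + x^(2k)) / k = -ln(1 - x) - ln(1 - x^2). Exponentiating:
PE(x + x^2) = 1 / ((1 - x)(1 - x^2)).
This is the generating function for partitions of n into parts of size 1 or 2. The number of 2's can be any j in 0..85, and the rest are 1's, so
[x^170] = floor(170/2) + 1 = 86.

86


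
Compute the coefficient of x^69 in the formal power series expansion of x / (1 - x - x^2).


Let f(x) = sum_{k>=0} a_k x^k. Multiplying f(x) * (1 - x - x^2) = x and matching coefficients gives a_0 = 0, a_1 = 1, and a_k = a_{k-1} + a_{k-2} for k >= 2. These are the Fibonacci numbers F_k.
Iterating from F_0 = 0, F_1 = 1:
F_0=0, F_1=1, F_2=1, F_3=2, F_4=3, F_5=5, F_6=8, F_7=13, F_8=21, F_9=34, ...
F_69 = 117669030460994.

117669030460994


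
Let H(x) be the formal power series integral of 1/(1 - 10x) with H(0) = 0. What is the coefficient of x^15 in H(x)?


1/(1 - 10x) = sum_{k>=0} 10^k x^k. Integrating termwise with H(0) = 0:
H(x) = sum_{k>=0} 10^k x^(k+1) / (k+1) = sum_{m>=1} 10^(m-1) x^m / m.
For m = 15: 10^14/15 = 100000000000000/15 = 20000000000000/3.

20000000000000/3


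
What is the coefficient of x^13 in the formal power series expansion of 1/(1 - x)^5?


The expansion 1/(1 - x)^r = sum_{k>=0} C(k + r - 1, r - 1) x^k follows from the multiset / negative-binomial theorem (or from repeated differentiation of the geometric series).
For r = 5 and k = 13:
C(17, 4) = 355687428096000 / (24 * 6227020800) = 2380.

2380


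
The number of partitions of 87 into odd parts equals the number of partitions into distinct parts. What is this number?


Computing partitions of 87 into odd parts (1, 3, 5, ...):
Using the generating function prod_{k>=0} 1/(1-x^(2k+1)),
the count is 145578

145578


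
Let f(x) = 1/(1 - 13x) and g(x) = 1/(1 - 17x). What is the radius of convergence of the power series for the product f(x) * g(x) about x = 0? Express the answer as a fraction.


The radius of 1/(1 - 13x) is 1/13 (nearest singularity at x = 1/13), and the radius of 1/(1 - 17x) is 1/17.
The product f(x)*g(x) = 1/((1 - 13x)(1 - 17x)) has singularities at both 1/13 and 1/17, so its radius of convergence is the distance to the nearest one:
min(1/13, 1/17) = 1/17.

1/17


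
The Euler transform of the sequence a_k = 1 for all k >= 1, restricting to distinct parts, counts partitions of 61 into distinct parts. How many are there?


Partitions of 61 into distinct parts can be computed via generating function.
Product (1+x)(1+x^2)(1+x^3)...
The coefficient of x^61 = 12076

12076


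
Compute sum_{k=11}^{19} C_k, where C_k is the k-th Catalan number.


C_11 through C_19: 58786, 208012, 742900, 2674440, 9694845, 35357670, 129644790, 477638700, 1767263190
Sum = 58786 + 208012 + 742900 + 2674440 + 9694845 + 35357670 + 129644790 + 477638700 + 1767263190
= 2423283333

2423283333


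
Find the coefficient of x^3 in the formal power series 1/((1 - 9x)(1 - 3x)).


By partial fractions or Cauchy convolution:
The coefficient equals sum_{k=0}^{3} 9^k * 3^(3-k).
= 1080

1080


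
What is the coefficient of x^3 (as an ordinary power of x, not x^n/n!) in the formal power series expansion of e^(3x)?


The exponential series is e^y = sum_{k>=0} y^k / k!. Substituting y = 3x gives
e^(3x) = sum_{k>=0} 3^k x^k / k!.
So the coefficient of x^n is a^n/n! with a = 3, n = 3:
3^3 / 3! = 27/6 = 9/2

9/2


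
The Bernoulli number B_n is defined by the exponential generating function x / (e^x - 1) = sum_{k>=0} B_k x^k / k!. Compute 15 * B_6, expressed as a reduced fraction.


Bernoulli numbers can also be computed recursively via B_0 = 1 and sum_{j=0}^{m} C(m+1, j) B_j = 0 for m >= 1. Odd-index Bernoulli numbers vanish for k >= 3.
Computing B_6 = 1/42, so 15 * B_6 = 15 * 1/42 = 5/14.

5/14


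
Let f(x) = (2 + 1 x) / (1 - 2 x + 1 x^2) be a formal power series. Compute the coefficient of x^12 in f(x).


Write f(x) = sum_{k>=0} a_k x^k. Multiplying both sides by 1 - 2 x + 1 x^2 gives
(1 - 2 x + 1 x^2) sum_{k>=0} a_k x^k = 2 + 1 x.
Matching coefficients:
 x^0: a_0 = 2
 x^1: a_1 - 2 a_0 = 1  =>  a_1 = 2*2 + 1 = 5
 x^k (k >= 2): a_k = 2 a_{k-1} - 1 a_{k-2}.
Iterating: a_2 = 8, a_3 = 11, a_4 = 14, a_5 = 17, a_6 = 20, a_7 = 23, a_8 = 26, a_9 = 29, a_10 = 32, a_11 = 35, a_12 = 38.
So the coefficient of x^12 is 38.

38


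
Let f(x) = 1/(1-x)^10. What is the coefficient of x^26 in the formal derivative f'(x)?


Differentiate: d/dx [ 1/(1-x)^r ] = r / (1-x)^(r+1).
Here r = 10, so f'(x) = 10 / (1-x)^11.
The expansion of 1/(1-x)^(r+1) has coefficient of x^n equal to C(n+r, r).
So the coefficient of x^26 in f'(x) is
10 * C(36, 10) = 10 * 254186856 = 2541868560

2541868560


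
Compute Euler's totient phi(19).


phi(n) counts integers in [1, n] coprime to n. Using the multiplicative formula phi(n) = n * prod_{p | n} (1 - 1/p):
19 = 19, so
phi(19) = 19 * (1 - 1/19) = 18.

18


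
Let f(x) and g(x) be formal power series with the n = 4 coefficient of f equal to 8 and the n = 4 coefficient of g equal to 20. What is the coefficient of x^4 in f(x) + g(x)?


Addition of formal power series is termwise.
The coefficient of x^4 in f + g = 8 + 20
= 28

28


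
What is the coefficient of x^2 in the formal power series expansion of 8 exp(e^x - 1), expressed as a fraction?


exp(e^x - 1) is the exponential generating function for the Bell numbers Bell_k: exp(e^x - 1) = sum_{k>=0} Bell_k x^k / k!.
So the coefficient of x^2 in 8 exp(e^x - 1) is 8 Bell_2 / 2!.
Computing: Bell_2 = 2 and 2! = 2, giving
8 * 2/2 = 8.

8


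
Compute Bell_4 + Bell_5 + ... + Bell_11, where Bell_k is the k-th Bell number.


Recall Bell_k counts set partitions of a k-set (with Bell_0 = 1 by convention).
Bell_4 through Bell_11: 15, 52, 203, 877, 4140, 21147, 115975, 678570
Sum = 15 + 52 + 203 + 877 + 4140 + 21147 + 115975 + 678570 = 820979.

820979


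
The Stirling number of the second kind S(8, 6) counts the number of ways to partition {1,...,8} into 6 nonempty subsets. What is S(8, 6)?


Using the explicit formula S(n,k) = (1/k!) sum_{j=0}^{k} (-1)^(k-j) C(k,j) j^n:
S(8, 6) = 266
Equivalently, S(n,k) is n! times the coefficient of x^n in the EGF (e^x - 1)^k / k!.

266


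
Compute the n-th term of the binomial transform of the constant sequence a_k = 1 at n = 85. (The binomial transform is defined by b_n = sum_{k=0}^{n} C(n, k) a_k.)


With a_k = 1 for all k, b_n = sum_{k=0}^{n} C(n, k) = 2^n by the binomial theorem.
For n = 85: 2^85 = 38685626227668133590597632.

38685626227668133590597632


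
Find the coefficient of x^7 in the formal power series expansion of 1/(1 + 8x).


Write 1/(1 + c x) = 1/(1 - (-c) x) and apply the geometric-series identity
1/(1 - y) = sum_{k>=0} y^k to get 1/(1 + c x) = sum_{k>=0} (-c)^k x^k.
So the coefficient of x^k is (-c)^k = (-1)^k * c^k.
Here c = 8 and k = 7:
(-8)^7 = -1 * 2097152 = -2097152

-2097152


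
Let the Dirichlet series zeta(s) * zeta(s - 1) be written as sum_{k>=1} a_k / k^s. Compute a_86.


Convolution gives a_k = sum_{d | k} d * 1 = sum_{d | k} d = sigma(k), the sum of positive divisors of k.
For k = 86, the divisors are 1, 2, 43, 86, so
sigma(86) = 1 + 2 + 43 + 86 = 132.

132


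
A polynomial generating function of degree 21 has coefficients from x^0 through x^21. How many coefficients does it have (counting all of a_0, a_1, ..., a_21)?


A polynomial of degree 21 takes the form a_0 + a_1 x + ... + a_21 x^21.
The number of coefficients is 21 + 1 = 22.

22


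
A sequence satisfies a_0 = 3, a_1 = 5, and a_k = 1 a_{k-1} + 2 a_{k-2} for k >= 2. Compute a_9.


The characteristic equation is t^2 - 1 t - 2 = 0, with roots r_1 = 2 and r_2 = -1 (so c_1 = r_1 + r_2, c_2 = -r_1 r_2 as required).
One can use the closed form a_n = A r_1^n + B r_2^n, but direct iteration is more reliable:
a_0 = 3, a_1 = 5, a_2 = 11, a_3 = 21, a_4 = 43, a_5 = 85, a_6 = 171, a_7 = 341, a_8 = 683, a_9 = 1365.
So a_9 = 1365.

1365
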